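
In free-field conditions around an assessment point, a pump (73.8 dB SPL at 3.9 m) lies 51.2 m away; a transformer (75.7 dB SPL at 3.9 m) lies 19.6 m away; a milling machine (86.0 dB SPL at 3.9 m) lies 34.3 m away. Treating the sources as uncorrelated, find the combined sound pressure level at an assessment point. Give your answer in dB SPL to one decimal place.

Propagate each source to the receiver with L = L_ref − 20·log₁₀(r/r_ref), then add intensities.
pump: 73.8 − 20·log₁₀(51.2/3.9) = 73.8 − 22.36 = 51.44 dB SPL.
transformer: 75.7 − 20·log₁₀(19.6/3.9) = 75.7 − 14.02 = 61.68 dB SPL.
milling machine: 86.0 − 20·log₁₀(34.3/3.9) = 86.0 − 18.88 = 67.12 dB SPL.
Σ 10^(L/10) = 6.757e+06 → L_total = 10·log₁₀(6.757e+06) = 68.30 dB SPL.

68.3 dB SPL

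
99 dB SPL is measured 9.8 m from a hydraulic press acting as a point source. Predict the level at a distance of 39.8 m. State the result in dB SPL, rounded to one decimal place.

For a point source, L₂ = L₁ − 20·log₁₀(r₂/r₁).
L₂ = 99 − 20·log₁₀(39.8/9.8) = 99 − 12.173 = 86.83 dB SPL.

86.8 dB SPL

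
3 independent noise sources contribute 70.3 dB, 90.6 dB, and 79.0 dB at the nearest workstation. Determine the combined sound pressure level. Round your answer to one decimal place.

90.9 dB

Incoherent sources combine by intensity addition: L_total = 10·log₁₀(Σ 10^(L_i/10)).
Σ 10^(L/10) = 10^(70.3/10) + 10^(90.6/10) + 10^(79.0/10) = 1.238e+09.
L_total = 10·log₁₀(1.238e+09) = 90.93 dB.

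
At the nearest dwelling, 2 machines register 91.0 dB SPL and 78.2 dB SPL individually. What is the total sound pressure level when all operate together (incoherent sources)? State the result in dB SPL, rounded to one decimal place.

Incoherent sources combine by intensity addition: L_total = 10·log₁₀(Σ 10^(L_i/10)).
Σ 10^(L/10) = 10^(91.0/10) + 10^(78.2/10) = 1.325e+09.
L_total = 10·log₁₀(1.325e+09) = 91.22 dB SPL.

91.2 dB SPL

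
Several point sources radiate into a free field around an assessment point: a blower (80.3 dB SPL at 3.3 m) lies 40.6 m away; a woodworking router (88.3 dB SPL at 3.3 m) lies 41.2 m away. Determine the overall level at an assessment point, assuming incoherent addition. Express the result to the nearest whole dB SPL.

67 dB SPL

Propagate each source to the receiver with L = L_ref − 20·log₁₀(r/r_ref), then add intensities.
blower: 80.3 − 20·log₁₀(40.6/3.3) = 80.3 − 21.80 = 58.50 dB SPL.
woodworking router: 88.3 − 20·log₁₀(41.2/3.3) = 88.3 − 21.93 = 66.37 dB SPL.
Σ 10^(L/10) = 5.045e+06 → L_total = 10·log₁₀(5.045e+06) = 67.03 dB SPL.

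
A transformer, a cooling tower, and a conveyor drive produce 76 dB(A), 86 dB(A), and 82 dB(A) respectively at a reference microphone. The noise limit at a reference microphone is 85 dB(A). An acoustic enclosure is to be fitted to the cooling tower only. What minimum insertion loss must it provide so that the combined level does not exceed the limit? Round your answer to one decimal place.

5.3 dB

Fixed contribution from the other sources: Σ 10^(L/10) = 10^(76/10) + 10^(82/10) = 1.983e+08 (82.97 dB(A)).
The limit corresponds to 10^(85/10) = 3.162e+08; subtracting the fixed part leaves 1.179e+08 for the cooling tower, i.e. 80.72 dB(A).
So the cooling tower must be reduced from 86 to 80.72 dB(A): IL = 5.28 dB.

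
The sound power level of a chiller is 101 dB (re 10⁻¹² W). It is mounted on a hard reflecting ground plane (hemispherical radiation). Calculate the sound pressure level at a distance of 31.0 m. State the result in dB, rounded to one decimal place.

63.2 dB

The power spreads over a hemisphere of area 2π·r², so L_p = L_w − 10·log₁₀(2π·r²).
2π·r² = 6038 m², 10·log₁₀ of that is 37.809 dB.
L_p = 101 − 37.809 = 63.19 dB.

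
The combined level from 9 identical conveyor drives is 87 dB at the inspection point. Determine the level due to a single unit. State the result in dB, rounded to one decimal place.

77.5 dB

Dividing the total intensity by 9 lowers the level by 10·log₁₀ 9 = 9.542 dB: L₁ = 87 − 9.542.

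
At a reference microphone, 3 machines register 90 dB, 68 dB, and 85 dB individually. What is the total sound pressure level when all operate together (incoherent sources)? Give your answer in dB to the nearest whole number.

91 dB

Incoherent sources combine by intensity addition: L_total = 10·log₁₀(Σ 10^(L_i/10)).
Σ 10^(L/10) = 10^(90/10) + 10^(68/10) + 10^(85/10) = 1.323e+09.
L_total = 10·log₁₀(1.323e+09) = 91.21 dB.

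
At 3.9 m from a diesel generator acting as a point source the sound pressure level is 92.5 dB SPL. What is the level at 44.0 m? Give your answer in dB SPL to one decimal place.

For a point source, L₂ = L₁ − 20·log₁₀(r₂/r₁).
L₂ = 92.5 − 20·log₁₀(44.0/3.9) = 92.5 − 21.048 = 71.45 dB SPL.

71.5 dB SPL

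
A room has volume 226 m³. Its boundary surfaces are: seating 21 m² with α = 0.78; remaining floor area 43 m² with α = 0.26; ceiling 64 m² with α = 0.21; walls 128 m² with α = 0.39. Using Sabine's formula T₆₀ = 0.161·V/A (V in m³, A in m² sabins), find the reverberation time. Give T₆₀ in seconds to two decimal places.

A = Σ Sᵢαᵢ = 21·0.78 + 43·0.26 + 64·0.21 + 128·0.39 = 90.92 m².
T₆₀ = 0.161·V/A = 0.161·226/90.92 = 0.400 s.

0.40 s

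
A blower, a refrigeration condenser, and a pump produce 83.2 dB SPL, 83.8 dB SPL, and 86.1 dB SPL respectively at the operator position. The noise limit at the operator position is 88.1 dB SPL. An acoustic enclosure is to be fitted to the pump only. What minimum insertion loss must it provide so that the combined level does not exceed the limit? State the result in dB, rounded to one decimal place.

3.2 dB

Everything except the pump sums to 10^(83.2/10) + 10^(83.8/10) = 4.488e+08 in linear terms, 86.52 dB SPL.
To meet 88.1 dB SPL overall, the treated pump may contribute at most 10^(88.1/10) − 4.488e+08 = 1.968e+08, i.e. 82.94 dB SPL.
Required insertion loss = 86.1 − 82.94 = 3.16 dB.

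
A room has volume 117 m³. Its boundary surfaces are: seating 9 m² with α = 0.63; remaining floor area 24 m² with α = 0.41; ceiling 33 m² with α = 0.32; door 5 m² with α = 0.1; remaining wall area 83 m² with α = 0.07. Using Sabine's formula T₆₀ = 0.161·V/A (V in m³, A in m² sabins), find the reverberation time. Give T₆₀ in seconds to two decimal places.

Summing Sᵢαᵢ: 9·0.63 + 24·0.41 + 33·0.32 + 5·0.1 + 83·0.07 = 32.38 m².
T₆₀ = 0.161·V/A = 0.161·117/32.38 = 0.582 s.

0.58 s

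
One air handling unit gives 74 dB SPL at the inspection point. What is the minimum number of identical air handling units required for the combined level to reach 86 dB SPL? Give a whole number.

N identical sources give L₁ + 10·log₁₀ N, so require 10·log₁₀ N ≥ 86 − 74 = 12.0 dB.
N ≥ 10^(12.0/10) = 15.849, so N = 16.

16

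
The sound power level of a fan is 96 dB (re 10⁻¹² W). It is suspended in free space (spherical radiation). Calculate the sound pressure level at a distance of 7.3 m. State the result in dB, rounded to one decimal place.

The power spreads over a sphere of area 4π·r², so L_p = L_w − 10·log₁₀(4π·r²).
4π·r² = 669.7 m², 10·log₁₀ of that is 28.259 dB.
L_p = 96 − 28.259 = 67.74 dB.

67.7 dB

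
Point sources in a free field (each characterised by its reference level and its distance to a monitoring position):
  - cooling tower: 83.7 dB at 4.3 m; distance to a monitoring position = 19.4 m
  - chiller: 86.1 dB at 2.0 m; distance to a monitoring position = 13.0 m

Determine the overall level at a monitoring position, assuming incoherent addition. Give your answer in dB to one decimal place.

73.3 dB

First find each source's level at the receiver (point-source: −20·log₁₀(r/r_ref)), then combine on an intensity basis.
cooling tower: 83.7 − 20·log₁₀(19.4/4.3) = 83.7 − 13.09 = 70.61 dB.
chiller: 86.1 − 20·log₁₀(13.0/2.0) = 86.1 − 16.26 = 69.84 dB.
Σ 10^(L/10) = 2.116e+07 → L_total = 10·log₁₀(2.116e+07) = 73.25 dB.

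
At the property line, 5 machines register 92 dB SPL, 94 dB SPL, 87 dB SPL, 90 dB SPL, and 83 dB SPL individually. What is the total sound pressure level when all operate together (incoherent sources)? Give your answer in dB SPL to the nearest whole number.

For uncorrelated sources the intensities add, so convert each level to linear form, sum, and take 10·log₁₀ of the total.
Σ 10^(L/10) = 10^(92/10) + 10^(94/10) + 10^(87/10) + 10^(90/10) + 10^(83/10) = 5.797e+09.
L_total = 10·log₁₀(5.797e+09) = 97.63 dB SPL.

98 dB SPL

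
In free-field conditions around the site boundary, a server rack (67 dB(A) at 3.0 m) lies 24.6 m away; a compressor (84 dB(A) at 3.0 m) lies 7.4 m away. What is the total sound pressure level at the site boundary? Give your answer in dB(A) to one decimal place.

76.2 dB(A)

Propagate each source to the receiver with L = L_ref − 20·log₁₀(r/r_ref), then add intensities.
server rack: 67 − 20·log₁₀(24.6/3.0) = 67 − 18.28 = 48.72 dB(A).
compressor: 84 − 20·log₁₀(7.4/3.0) = 84 − 7.84 = 76.16 dB(A).
Σ 10^(L/10) = 4.136e+07 → L_total = 10·log₁₀(4.136e+07) = 76.17 dB(A).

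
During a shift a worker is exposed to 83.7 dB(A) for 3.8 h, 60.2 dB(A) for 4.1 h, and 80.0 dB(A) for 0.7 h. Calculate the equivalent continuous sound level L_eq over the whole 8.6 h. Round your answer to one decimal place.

80.5 dB(A)

L_eq = 10·log₁₀[(1/T)·Σ tᵢ·10^(Lᵢ/10)] with T = 8.6 h.
Σ tᵢ·10^(Lᵢ/10) = 3.8·10^(83.7/10) + 4.1·10^(60.2/10) + 0.7·10^(80.0/10) = 9.651e+08.
L_eq = 10·log₁₀(9.651e+08/8.6) = 80.50 dB(A).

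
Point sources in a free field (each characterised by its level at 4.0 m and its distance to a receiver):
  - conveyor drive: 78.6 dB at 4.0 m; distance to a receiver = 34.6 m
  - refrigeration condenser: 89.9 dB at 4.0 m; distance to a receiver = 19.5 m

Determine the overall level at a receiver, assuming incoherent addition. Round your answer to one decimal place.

76.2 dB

Apply inverse-square spreading to bring every level to the receiver, then sum 10^(L/10).
conveyor drive: 78.6 − 20·log₁₀(34.6/4.0) = 78.6 − 18.74 = 59.86 dB.
refrigeration condenser: 89.9 − 20·log₁₀(19.5/4.0) = 89.9 − 13.76 = 76.14 dB.
Σ 10^(L/10) = 4.209e+07 → L_total = 10·log₁₀(4.209e+07) = 76.24 dB.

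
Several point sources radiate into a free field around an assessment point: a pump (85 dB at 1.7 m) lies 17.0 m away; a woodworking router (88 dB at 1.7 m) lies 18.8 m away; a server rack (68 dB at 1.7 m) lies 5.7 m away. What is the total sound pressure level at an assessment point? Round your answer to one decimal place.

Apply inverse-square spreading to bring every level to the receiver, then sum 10^(L/10).
pump: 85 − 20·log₁₀(17.0/1.7) = 85 − 20.00 = 65.00 dB.
woodworking router: 88 − 20·log₁₀(18.8/1.7) = 88 − 20.87 = 67.13 dB.
server rack: 68 − 20·log₁₀(5.7/1.7) = 68 − 10.51 = 57.49 dB.
Σ 10^(L/10) = 8.883e+06 → L_total = 10·log₁₀(8.883e+06) = 69.49 dB.

69.5 dB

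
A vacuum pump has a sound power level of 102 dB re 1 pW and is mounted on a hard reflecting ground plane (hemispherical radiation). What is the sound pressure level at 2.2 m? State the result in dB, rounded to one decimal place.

L_p = L_w − 10·log₁₀(2π·r²) with r = 2.2 m.
2π·r² = 30.41 m², 10·log₁₀ of that is 14.830 dB.
L_p = 102 − 14.830 = 87.17 dB.

87.2 dB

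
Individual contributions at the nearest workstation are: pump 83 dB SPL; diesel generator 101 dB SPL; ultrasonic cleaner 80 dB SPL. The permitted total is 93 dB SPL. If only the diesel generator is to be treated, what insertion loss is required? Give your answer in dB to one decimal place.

The untreated sources together contribute 10^(83/10) + 10^(80/10) = 2.995e+08, i.e. 84.76 dB SPL.
The limit corresponds to 10^(93/10) = 1.995e+09; subtracting the fixed part leaves 1.696e+09 for the diesel generator, i.e. 92.29 dB SPL.
So the diesel generator must be reduced from 101 to 92.29 dB SPL: IL = 8.71 dB.

8.7 dB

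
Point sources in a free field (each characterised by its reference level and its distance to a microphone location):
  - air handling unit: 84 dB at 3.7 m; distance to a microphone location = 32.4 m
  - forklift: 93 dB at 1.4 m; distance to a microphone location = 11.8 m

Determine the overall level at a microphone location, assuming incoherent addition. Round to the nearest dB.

75 dB

First find each source's level at the receiver (point-source: −20·log₁₀(r/r_ref)), then combine on an intensity basis.
air handling unit: 84 − 20·log₁₀(32.4/3.7) = 84 − 18.85 = 65.15 dB.
forklift: 93 − 20·log₁₀(11.8/1.4) = 93 − 18.52 = 74.48 dB.
Σ 10^(L/10) = 3.136e+07 → L_total = 10·log₁₀(3.136e+07) = 74.96 dB.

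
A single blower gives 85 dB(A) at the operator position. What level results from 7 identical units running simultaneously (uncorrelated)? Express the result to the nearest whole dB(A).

With 7 equal, uncorrelated contributions the intensity is 7× that of one unit, giving a rise of 10·log₁₀ 7.
L_total = 85 + 10·log₁₀(7) = 85 + 8.451 = 93.45 dB(A).

93 dB(A)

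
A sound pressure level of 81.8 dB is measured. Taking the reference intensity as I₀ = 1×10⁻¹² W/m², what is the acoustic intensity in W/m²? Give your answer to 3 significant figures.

0.000151 W/m²

L = 10·log₁₀(I/I₀) ⇒ I = I₀·10^(L/10) = 10⁻¹² × 10^8.18.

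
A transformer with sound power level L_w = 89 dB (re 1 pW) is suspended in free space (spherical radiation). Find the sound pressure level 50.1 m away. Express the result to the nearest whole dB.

The power spreads over a sphere of area 4π·r², so L_p = L_w − 10·log₁₀(4π·r²).
4π·r² = 3.154e+04 m², 10·log₁₀ of that is 44.989 dB.
L_p = 89 − 44.989 = 44.01 dB.

44 dB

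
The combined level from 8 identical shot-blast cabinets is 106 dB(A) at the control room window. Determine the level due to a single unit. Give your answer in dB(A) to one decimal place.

97.0 dB(A)

Dividing the total intensity by 8 lowers the level by 10·log₁₀ 8 = 9.031 dB: L₁ = 106 − 9.031.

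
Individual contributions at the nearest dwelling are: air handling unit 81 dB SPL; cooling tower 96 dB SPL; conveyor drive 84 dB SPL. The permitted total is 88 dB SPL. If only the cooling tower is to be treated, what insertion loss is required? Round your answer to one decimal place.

The untreated sources together contribute 10^(81/10) + 10^(84/10) = 3.771e+08, i.e. 85.76 dB SPL.
To meet 88 dB SPL overall, the treated cooling tower may contribute at most 10^(88/10) − 3.771e+08 = 2.539e+08, i.e. 84.05 dB SPL.
Required insertion loss = 96 − 84.05 = 11.95 dB.

12.0 dB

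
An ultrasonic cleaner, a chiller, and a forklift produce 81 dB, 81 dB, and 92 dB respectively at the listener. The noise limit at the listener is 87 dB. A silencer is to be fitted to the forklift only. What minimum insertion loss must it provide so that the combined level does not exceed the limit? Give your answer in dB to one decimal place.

Fixed contribution from the other sources: Σ 10^(L/10) = 10^(81/10) + 10^(81/10) = 2.518e+08 (84.01 dB).
The limit corresponds to 10^(87/10) = 5.012e+08; subtracting the fixed part leaves 2.494e+08 for the forklift, i.e. 83.97 dB.
So the forklift must be reduced from 92 to 83.97 dB: IL = 8.03 dB.

8.0 dB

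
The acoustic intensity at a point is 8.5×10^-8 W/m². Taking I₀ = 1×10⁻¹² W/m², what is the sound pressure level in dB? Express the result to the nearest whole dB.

49 dB

Dividing by I₀ shifts the exponent by 12: I/I₀ = 8.5×10^4.
L = 10·(0.9294 + 4) = 49.29 dB.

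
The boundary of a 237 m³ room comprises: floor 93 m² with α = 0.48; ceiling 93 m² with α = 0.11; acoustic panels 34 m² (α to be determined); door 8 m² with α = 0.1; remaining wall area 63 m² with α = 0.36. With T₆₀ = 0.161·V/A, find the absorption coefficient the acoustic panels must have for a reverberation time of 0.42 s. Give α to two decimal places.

0.37

A = 0.161·V/T₆₀ = 0.161·237/0.42 = 90.85 m² sabins.
Absorption from the other surfaces = 93·0.48 + 93·0.11 + 8·0.1 + 63·0.36 = 78.35 m², so the acoustic panels must supply 12.50 m² over 34 m².
α = 12.50/34 = 0.368.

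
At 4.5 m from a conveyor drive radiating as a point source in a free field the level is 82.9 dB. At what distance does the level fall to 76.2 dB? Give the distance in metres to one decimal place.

Point-source spreading drops the level by 20·log₁₀(r₂/r₁); inverting, r₂/r₁ = 10^(ΔL/20).
r₂ = 4.5·10^((82.9−76.2)/20) = 4.5·10^(6.7/20) = 9.73 m.

9.7 m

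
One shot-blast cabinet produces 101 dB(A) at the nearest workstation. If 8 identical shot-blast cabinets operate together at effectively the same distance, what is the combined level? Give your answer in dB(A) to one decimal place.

110.0 dB(A)

With 8 equal, uncorrelated contributions the intensity is 8× that of one unit, giving a rise of 10·log₁₀ 8.
L_total = 101 + 10·log₁₀(8) = 101 + 9.031 = 110.03 dB(A).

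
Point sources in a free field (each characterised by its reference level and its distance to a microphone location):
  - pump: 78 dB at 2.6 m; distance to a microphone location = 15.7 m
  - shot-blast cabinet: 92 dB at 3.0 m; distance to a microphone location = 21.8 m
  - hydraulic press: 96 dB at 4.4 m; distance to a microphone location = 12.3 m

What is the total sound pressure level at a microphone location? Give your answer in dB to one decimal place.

Propagate each source to the receiver with L = L_ref − 20·log₁₀(r/r_ref), then add intensities.
pump: 78 − 20·log₁₀(15.7/2.6) = 78 − 15.62 = 62.38 dB.
shot-blast cabinet: 92 − 20·log₁₀(21.8/3.0) = 92 − 17.23 = 74.77 dB.
hydraulic press: 96 − 20·log₁₀(12.3/4.4) = 96 − 8.93 = 87.07 dB.
Σ 10^(L/10) = 5.412e+08 → L_total = 10·log₁₀(5.412e+08) = 87.33 dB.

87.3 dB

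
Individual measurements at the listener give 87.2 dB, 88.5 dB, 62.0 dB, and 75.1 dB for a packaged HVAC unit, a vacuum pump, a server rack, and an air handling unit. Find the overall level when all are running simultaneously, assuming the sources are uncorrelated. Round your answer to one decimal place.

91.0 dB

For uncorrelated sources the intensities add, so convert each level to linear form, sum, and take 10·log₁₀ of the total.
Σ 10^(L/10) = 10^(87.2/10) + 10^(88.5/10) + 10^(62.0/10) + 10^(75.1/10) = 1.267e+09.
L_total = 10·log₁₀(1.267e+09) = 91.03 dB.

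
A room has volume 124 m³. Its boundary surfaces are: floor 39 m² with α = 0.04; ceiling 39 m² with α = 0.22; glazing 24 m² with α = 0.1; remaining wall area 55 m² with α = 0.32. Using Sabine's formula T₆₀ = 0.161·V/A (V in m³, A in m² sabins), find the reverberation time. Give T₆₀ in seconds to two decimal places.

0.66 s

Summing Sᵢαᵢ: 39·0.04 + 39·0.22 + 24·0.1 + 55·0.32 = 30.14 m².
T₆₀ = 0.161·V/A = 0.161·124/30.14 = 0.662 s.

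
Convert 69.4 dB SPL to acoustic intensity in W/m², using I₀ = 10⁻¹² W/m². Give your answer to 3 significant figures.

I/I₀ = 10^(69.4/10) = 8.71e+06, so I = 8.71e+06 × 10⁻¹² W/m².

8.71e-06 W/m²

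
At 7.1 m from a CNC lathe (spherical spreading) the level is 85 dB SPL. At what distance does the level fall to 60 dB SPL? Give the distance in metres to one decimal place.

126.3 m

Point-source spreading drops the level by 20·log₁₀(r₂/r₁); inverting, r₂/r₁ = 10^(ΔL/20).
r₂ = 7.1·10^((85−60)/20) = 7.1·10^(25.0/20) = 126.26 m.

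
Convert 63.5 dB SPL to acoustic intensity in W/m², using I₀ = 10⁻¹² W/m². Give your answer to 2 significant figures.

I/I₀ = 10^(63.5/10) = 2.239e+06, so I = 2.239e+06 × 10⁻¹² W/m².

2.2e-06 W/m²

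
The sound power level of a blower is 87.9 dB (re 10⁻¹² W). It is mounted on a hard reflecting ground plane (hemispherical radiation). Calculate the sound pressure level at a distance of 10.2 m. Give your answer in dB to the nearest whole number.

60 dB

L_p = L_w − 10·log₁₀(2π·r²) with r = 10.2 m.
2π·r² = 653.7 m², 10·log₁₀ of that is 28.154 dB.
L_p = 87.9 − 28.154 = 59.75 dB.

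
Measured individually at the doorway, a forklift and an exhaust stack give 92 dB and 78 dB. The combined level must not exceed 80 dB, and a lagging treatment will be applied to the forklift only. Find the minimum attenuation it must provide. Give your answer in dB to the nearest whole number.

16 dB

The untreated sources together contribute 10^(78/10) = 6.310e+07, i.e. 78.00 dB.
To meet 80 dB overall, the treated forklift may contribute at most 10^(80/10) − 6.310e+07 = 3.690e+07, i.e. 75.67 dB.
So the forklift must be reduced from 92 to 75.67 dB: IL = 16.33 dB.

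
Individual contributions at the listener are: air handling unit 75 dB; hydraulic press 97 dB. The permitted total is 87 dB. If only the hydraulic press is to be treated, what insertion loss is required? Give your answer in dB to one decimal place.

10.3 dB

Everything except the hydraulic press sums to 10^(75/10) = 3.162e+07 in linear terms, 75.00 dB.
To meet 87 dB overall, the treated hydraulic press may contribute at most 10^(87/10) − 3.162e+07 = 4.696e+08, i.e. 86.72 dB.
So the hydraulic press must be reduced from 97 to 86.72 dB: IL = 10.28 dB.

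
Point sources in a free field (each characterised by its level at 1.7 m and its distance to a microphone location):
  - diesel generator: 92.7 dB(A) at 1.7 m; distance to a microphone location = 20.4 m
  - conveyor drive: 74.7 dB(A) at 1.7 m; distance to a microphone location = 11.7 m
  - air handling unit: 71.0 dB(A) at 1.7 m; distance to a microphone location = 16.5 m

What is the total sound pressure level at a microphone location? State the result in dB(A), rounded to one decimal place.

Propagate each source to the receiver with L = L_ref − 20·log₁₀(r/r_ref), then add intensities.
diesel generator: 92.7 − 20·log₁₀(20.4/1.7) = 92.7 − 21.58 = 71.12 dB(A).
conveyor drive: 74.7 − 20·log₁₀(11.7/1.7) = 74.7 − 16.75 = 57.95 dB(A).
air handling unit: 71.0 − 20·log₁₀(16.5/1.7) = 71.0 − 19.74 = 51.26 dB(A).
Σ 10^(L/10) = 1.369e+07 → L_total = 10·log₁₀(1.369e+07) = 71.36 dB(A).

71.4 dB(A)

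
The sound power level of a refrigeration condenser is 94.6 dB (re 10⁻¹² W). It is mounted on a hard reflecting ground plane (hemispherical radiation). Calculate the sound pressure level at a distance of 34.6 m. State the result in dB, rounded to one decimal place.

55.8 dB

Free-field hemispherical radiation: L_p = L_w − 10·log₁₀(2π·r²), r = 34.6 m.
2π·r² = 7522 m², 10·log₁₀ of that is 38.763 dB.
L_p = 94.6 − 38.763 = 55.84 dB.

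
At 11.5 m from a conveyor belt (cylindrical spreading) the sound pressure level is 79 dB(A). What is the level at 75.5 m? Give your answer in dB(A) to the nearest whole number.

For a line source, L₂ = L₁ − 10·log₁₀(r₂/r₁).
L₂ = 79 − 10·log₁₀(75.5/11.5) = 79 − 8.172 = 70.83 dB(A).

71 dB(A)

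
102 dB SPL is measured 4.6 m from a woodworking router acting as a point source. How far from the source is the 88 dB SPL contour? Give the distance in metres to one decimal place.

Point-source spreading drops the level by 20·log₁₀(r₂/r₁); inverting, r₂/r₁ = 10^(ΔL/20).
r₂ = 4.6·10^((102−88)/20) = 4.6·10^(14.0/20) = 23.05 m.

23.1 m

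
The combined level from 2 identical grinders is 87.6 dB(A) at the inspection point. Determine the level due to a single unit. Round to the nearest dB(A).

Dividing the total intensity by 2 lowers the level by 10·log₁₀ 2 = 3.010 dB: L₁ = 87.6 − 3.010.

85 dB(A)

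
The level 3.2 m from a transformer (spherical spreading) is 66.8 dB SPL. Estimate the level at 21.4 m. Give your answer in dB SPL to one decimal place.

Point-source attenuation: ΔL = 20·log₁₀(r₂/r₁) = 20·log₁₀(21.4/3.2) = 16.505 dB.
L₂ = 66.8 − 20·log₁₀(21.4/3.2) = 66.8 − 16.505 = 50.29 dB SPL.

50.3 dB SPL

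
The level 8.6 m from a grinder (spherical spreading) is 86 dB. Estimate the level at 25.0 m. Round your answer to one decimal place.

76.7 dB

For a point source, L₂ = L₁ − 20·log₁₀(r₂/r₁).
L₂ = 86 − 20·log₁₀(25.0/8.6) = 86 − 9.269 = 76.73 dB.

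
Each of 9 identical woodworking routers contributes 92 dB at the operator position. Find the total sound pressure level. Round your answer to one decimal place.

101.5 dB

N identical incoherent sources raise the level by 10·log₁₀ N.
L_total = 92 + 10·log₁₀(9) = 92 + 9.542 = 101.54 dB.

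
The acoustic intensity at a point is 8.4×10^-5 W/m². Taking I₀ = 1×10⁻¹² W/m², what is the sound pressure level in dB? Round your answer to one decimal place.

I/I₀ = 8.4×10^-5/10⁻¹² = 8.4×10^7, and L = 10·log₁₀(I/I₀).
L = 10·(0.9243 + 7) = 79.24 dB.

79.2 dB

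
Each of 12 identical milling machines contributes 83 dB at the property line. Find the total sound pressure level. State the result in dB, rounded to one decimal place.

With 12 equal, uncorrelated contributions the intensity is 12× that of one unit, giving a rise of 10·log₁₀ 12.
L_total = 83 + 10·log₁₀(12) = 83 + 10.792 = 93.79 dB.

93.8 dB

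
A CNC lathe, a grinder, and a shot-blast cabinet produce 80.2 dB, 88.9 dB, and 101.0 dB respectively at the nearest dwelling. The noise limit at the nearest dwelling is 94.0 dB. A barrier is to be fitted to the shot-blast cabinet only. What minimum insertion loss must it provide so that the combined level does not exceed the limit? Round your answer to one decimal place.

Fixed contribution from the other sources: Σ 10^(L/10) = 10^(80.2/10) + 10^(88.9/10) = 8.810e+08 (89.45 dB).
The limit corresponds to 10^(94.0/10) = 2.512e+09; subtracting the fixed part leaves 1.631e+09 for the shot-blast cabinet, i.e. 92.12 dB.
Required insertion loss = 101.0 − 92.12 = 8.88 dB.

8.9 dB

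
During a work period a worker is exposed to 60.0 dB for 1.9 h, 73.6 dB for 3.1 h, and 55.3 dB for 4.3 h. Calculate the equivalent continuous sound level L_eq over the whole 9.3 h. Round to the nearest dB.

69 dB

L_eq = 10·log₁₀[(1/T)·Σ tᵢ·10^(Lᵢ/10)] with T = 9.3 h.
Σ tᵢ·10^(Lᵢ/10) = 1.9·10^(60.0/10) + 3.1·10^(73.6/10) + 4.3·10^(55.3/10) = 7.437e+07.
L_eq = 10·log₁₀(7.437e+07/9.3) = 69.03 dB.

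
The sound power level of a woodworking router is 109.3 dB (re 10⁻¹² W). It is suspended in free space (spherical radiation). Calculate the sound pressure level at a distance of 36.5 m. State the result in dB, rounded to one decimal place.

67.1 dB

The power spreads over a sphere of area 4π·r², so L_p = L_w − 10·log₁₀(4π·r²).
4π·r² = 1.674e+04 m², 10·log₁₀ of that is 42.238 dB.
L_p = 109.3 − 42.238 = 67.06 dB.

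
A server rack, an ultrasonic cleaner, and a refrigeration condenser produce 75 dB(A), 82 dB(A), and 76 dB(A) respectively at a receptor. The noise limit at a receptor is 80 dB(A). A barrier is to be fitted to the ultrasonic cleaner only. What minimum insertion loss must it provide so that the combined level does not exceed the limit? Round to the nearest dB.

7 dB

Fixed contribution from the other sources: Σ 10^(L/10) = 10^(75/10) + 10^(76/10) = 7.143e+07 (78.54 dB(A)).
The limit corresponds to 10^(80/10) = 1.000e+08; subtracting the fixed part leaves 2.857e+07 for the ultrasonic cleaner, i.e. 74.56 dB(A).
So the ultrasonic cleaner must be reduced from 82 to 74.56 dB(A): IL = 7.44 dB.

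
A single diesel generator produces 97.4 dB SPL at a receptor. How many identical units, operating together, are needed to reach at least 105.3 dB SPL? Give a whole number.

7

The shortfall is 105.3 − 97.4 = 7.9 dB, and N units add 10·log₁₀ N, so need 10·log₁₀ N ≥ 7.9.
N ≥ 10^(7.9/10) = 6.166, so N = 7.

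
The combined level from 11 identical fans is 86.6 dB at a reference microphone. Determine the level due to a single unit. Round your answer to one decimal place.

11 equal contributions raise the level by 10·log₁₀ 11 = 10.414 dB, so each unit alone gives 86.6 − 10.414.

76.2 dB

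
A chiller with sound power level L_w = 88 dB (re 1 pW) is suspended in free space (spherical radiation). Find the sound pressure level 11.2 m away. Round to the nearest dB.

Free-field spherical radiation: L_p = L_w − 10·log₁₀(4π·r²), r = 11.2 m.
4π·r² = 1576 m², 10·log₁₀ of that is 31.976 dB.
L_p = 88 − 31.976 = 56.02 dB.

56 dB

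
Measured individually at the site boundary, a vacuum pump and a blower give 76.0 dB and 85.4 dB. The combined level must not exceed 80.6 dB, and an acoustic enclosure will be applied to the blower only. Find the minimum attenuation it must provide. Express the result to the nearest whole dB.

7 dB

The untreated sources together contribute 10^(76.0/10) = 3.981e+07, i.e. 76.00 dB.
The limit corresponds to 10^(80.6/10) = 1.148e+08; subtracting the fixed part leaves 7.500e+07 for the blower, i.e. 78.75 dB.
Required insertion loss = 85.4 − 78.75 = 6.65 dB.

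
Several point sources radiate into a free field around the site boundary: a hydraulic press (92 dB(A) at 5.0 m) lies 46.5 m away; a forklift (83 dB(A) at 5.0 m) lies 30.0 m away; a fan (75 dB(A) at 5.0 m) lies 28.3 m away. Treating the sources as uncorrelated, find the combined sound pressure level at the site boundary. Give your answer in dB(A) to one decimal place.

Propagate each source to the receiver with L = L_ref − 20·log₁₀(r/r_ref), then add intensities.
hydraulic press: 92 − 20·log₁₀(46.5/5.0) = 92 − 19.37 = 72.63 dB(A).
forklift: 83 − 20·log₁₀(30.0/5.0) = 83 − 15.56 = 67.44 dB(A).
fan: 75 − 20·log₁₀(28.3/5.0) = 75 − 15.06 = 59.94 dB(A).
Σ 10^(L/10) = 2.485e+07 → L_total = 10·log₁₀(2.485e+07) = 73.95 dB(A).

74.0 dB(A)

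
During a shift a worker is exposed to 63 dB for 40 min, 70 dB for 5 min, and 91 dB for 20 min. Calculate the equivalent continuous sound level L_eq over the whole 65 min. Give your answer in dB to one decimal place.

85.9 dB

L_eq = 10·log₁₀[(1/T)·Σ tᵢ·10^(Lᵢ/10)] with T = 65 min.
Σ tᵢ·10^(Lᵢ/10) = 40·10^(63/10) + 5·10^(70/10) + 20·10^(91/10) = 2.531e+10.
L_eq = 10·log₁₀(2.531e+10/65) = 85.90 dB.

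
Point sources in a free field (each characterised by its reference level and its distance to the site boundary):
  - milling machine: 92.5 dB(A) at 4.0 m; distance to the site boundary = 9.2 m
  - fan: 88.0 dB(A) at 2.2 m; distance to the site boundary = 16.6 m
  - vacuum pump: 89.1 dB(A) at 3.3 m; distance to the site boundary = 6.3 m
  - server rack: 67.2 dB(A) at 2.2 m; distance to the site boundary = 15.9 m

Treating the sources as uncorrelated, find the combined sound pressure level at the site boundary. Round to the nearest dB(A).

First find each source's level at the receiver (point-source: −20·log₁₀(r/r_ref)), then combine on an intensity basis.
milling machine: 92.5 − 20·log₁₀(9.2/4.0) = 92.5 − 7.23 = 85.27 dB(A).
fan: 88.0 − 20·log₁₀(16.6/2.2) = 88.0 − 17.55 = 70.45 dB(A).
vacuum pump: 89.1 − 20·log₁₀(6.3/3.3) = 89.1 − 5.62 = 83.48 dB(A).
server rack: 67.2 − 20·log₁₀(15.9/2.2) = 67.2 − 17.18 = 50.02 dB(A).
Σ 10^(L/10) = 5.704e+08 → L_total = 10·log₁₀(5.704e+08) = 87.56 dB(A).

88 dB(A)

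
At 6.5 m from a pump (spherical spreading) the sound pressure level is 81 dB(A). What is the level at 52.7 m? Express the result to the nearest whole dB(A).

63 dB(A)

Spherical spreading from a point source gives a 20·log₁₀(r₂/r₁) drop.
L₂ = 81 − 20·log₁₀(52.7/6.5) = 81 − 18.178 = 62.82 dB(A).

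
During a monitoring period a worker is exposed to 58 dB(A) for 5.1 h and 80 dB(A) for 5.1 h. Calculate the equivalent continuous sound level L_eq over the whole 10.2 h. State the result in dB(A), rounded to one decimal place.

L_eq = 10·log₁₀[(1/T)·Σ tᵢ·10^(Lᵢ/10)] with T = 10.2 h.
Σ tᵢ·10^(Lᵢ/10) = 5.1·10^(58/10) + 5.1·10^(80/10) = 5.132e+08.
L_eq = 10·log₁₀(5.132e+08/10.2) = 77.02 dB(A).

77.0 dB(A)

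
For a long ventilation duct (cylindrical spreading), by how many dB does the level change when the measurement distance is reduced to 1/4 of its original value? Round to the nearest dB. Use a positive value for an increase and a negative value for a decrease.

+6 dB

Line-source spreading: ΔL = −10·log₁₀(r₂/r₁).
ΔL = −10·log₁₀(0.25) = +6.02 dB.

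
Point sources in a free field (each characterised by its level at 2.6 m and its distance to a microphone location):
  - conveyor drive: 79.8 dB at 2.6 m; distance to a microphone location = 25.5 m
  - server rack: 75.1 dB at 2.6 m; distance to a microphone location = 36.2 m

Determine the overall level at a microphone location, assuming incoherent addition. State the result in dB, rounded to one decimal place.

60.6 dB

First find each source's level at the receiver (point-source: −20·log₁₀(r/r_ref)), then combine on an intensity basis.
conveyor drive: 79.8 − 20·log₁₀(25.5/2.6) = 79.8 − 19.83 = 59.97 dB.
server rack: 75.1 − 20·log₁₀(36.2/2.6) = 75.1 − 22.87 = 52.23 dB.
Σ 10^(L/10) = 1.160e+06 → L_total = 10·log₁₀(1.160e+06) = 60.64 dB.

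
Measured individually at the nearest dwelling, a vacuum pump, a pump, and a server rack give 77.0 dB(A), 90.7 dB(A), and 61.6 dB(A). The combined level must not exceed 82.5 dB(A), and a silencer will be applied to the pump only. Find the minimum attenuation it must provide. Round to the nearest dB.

10 dB

Fixed contribution from the other sources: Σ 10^(L/10) = 10^(77.0/10) + 10^(61.6/10) = 5.156e+07 (77.12 dB(A)).
To meet 82.5 dB(A) overall, the treated pump may contribute at most 10^(82.5/10) − 5.156e+07 = 1.263e+08, i.e. 81.01 dB(A).
Required insertion loss = 90.7 − 81.01 = 9.69 dB.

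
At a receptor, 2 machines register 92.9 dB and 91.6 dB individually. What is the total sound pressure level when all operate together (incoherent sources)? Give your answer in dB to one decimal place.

95.3 dB

Incoherent sources combine by intensity addition: L_total = 10·log₁₀(Σ 10^(L_i/10)).
Σ 10^(L/10) = 10^(92.9/10) + 10^(91.6/10) = 3.395e+09.
L_total = 10·log₁₀(3.395e+09) = 95.31 dB.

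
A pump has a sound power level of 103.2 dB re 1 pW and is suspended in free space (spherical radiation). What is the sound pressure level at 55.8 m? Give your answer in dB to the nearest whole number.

57 dB

Free-field spherical radiation: L_p = L_w − 10·log₁₀(4π·r²), r = 55.8 m.
4π·r² = 3.913e+04 m², 10·log₁₀ of that is 45.925 dB.
L_p = 103.2 − 45.925 = 57.28 dB.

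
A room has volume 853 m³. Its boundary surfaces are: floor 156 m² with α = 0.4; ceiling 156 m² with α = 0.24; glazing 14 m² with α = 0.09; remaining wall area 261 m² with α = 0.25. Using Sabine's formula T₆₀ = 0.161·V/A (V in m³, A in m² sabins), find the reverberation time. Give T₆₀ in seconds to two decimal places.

0.83 s

Summing Sᵢαᵢ: 156·0.4 + 156·0.24 + 14·0.09 + 261·0.25 = 166.35 m².
T₆₀ = 0.161 × 853 / 166.35 = 0.826 s.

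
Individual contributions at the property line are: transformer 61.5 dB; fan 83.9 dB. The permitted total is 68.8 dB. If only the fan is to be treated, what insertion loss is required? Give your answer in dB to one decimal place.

Fixed contribution from the other source: Σ 10^(L/10) = 10^(61.5/10) = 1.413e+06 (61.50 dB).
To meet 68.8 dB overall, the treated fan may contribute at most 10^(68.8/10) − 1.413e+06 = 6.173e+06, i.e. 67.91 dB.
Required insertion loss = 83.9 − 67.91 = 15.99 dB.

16.0 dB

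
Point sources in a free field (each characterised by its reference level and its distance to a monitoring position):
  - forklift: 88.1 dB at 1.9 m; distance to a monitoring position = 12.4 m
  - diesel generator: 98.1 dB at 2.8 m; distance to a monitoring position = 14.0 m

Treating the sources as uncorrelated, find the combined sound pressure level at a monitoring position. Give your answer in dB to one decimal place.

Apply inverse-square spreading to bring every level to the receiver, then sum 10^(L/10).
forklift: 88.1 − 20·log₁₀(12.4/1.9) = 88.1 − 16.29 = 71.81 dB.
diesel generator: 98.1 − 20·log₁₀(14.0/2.8) = 98.1 − 13.98 = 84.12 dB.
Σ 10^(L/10) = 2.734e+08 → L_total = 10·log₁₀(2.734e+08) = 84.37 dB.

84.4 dB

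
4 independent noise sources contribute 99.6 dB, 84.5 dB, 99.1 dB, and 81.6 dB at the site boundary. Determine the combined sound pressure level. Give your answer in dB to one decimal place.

For uncorrelated sources the intensities add, so convert each level to linear form, sum, and take 10·log₁₀ of the total.
Σ 10^(L/10) = 10^(99.6/10) + 10^(84.5/10) + 10^(99.1/10) + 10^(81.6/10) = 1.767e+10.
L_total = 10·log₁₀(1.767e+10) = 102.47 dB.

102.5 dB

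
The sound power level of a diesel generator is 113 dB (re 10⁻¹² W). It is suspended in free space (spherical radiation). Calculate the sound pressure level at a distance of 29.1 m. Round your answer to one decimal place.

72.7 dB

L_p = L_w − 10·log₁₀(4π·r²) with r = 29.1 m.
4π·r² = 1.064e+04 m², 10·log₁₀ of that is 40.270 dB.
L_p = 113 − 40.270 = 72.73 dB.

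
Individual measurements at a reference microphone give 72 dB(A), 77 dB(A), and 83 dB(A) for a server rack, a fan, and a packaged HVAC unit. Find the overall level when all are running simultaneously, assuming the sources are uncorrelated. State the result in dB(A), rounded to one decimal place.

Incoherent sources combine by intensity addition: L_total = 10·log₁₀(Σ 10^(L_i/10)).
Σ 10^(L/10) = 10^(72/10) + 10^(77/10) + 10^(83/10) = 2.655e+08.
L_total = 10·log₁₀(2.655e+08) = 84.24 dB(A).

84.2 dB(A)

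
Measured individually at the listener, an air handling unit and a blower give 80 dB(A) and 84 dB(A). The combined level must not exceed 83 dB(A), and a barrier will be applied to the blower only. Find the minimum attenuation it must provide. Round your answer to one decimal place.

4.0 dB

Fixed contribution from the other source: Σ 10^(L/10) = 10^(80/10) = 1.000e+08 (80.00 dB(A)).
To meet 83 dB(A) overall, the treated blower may contribute at most 10^(83/10) − 1.000e+08 = 9.953e+07, i.e. 79.98 dB(A).
Required insertion loss = 84 − 79.98 = 4.02 dB.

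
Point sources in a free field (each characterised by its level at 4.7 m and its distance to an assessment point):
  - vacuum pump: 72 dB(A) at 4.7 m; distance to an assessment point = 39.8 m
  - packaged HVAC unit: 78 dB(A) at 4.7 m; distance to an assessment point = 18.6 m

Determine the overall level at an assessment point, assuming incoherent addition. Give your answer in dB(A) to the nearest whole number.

First find each source's level at the receiver (point-source: −20·log₁₀(r/r_ref)), then combine on an intensity basis.
vacuum pump: 72 − 20·log₁₀(39.8/4.7) = 72 − 18.56 = 53.44 dB(A).
packaged HVAC unit: 78 − 20·log₁₀(18.6/4.7) = 78 − 11.95 = 66.05 dB(A).
Σ 10^(L/10) = 4.250e+06 → L_total = 10·log₁₀(4.250e+06) = 66.28 dB(A).

66 dB(A)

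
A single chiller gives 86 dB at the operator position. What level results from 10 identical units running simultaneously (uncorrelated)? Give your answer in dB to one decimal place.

96.0 dB

L_total = L₁ + 10·log₁₀ N for N identical incoherent sources.
L_total = 86 + 10·log₁₀(10) = 86 + 10.000 = 96.00 dB.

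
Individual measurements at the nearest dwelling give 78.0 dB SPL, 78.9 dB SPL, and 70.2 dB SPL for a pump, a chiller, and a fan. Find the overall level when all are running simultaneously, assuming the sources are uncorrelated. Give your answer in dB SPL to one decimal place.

Incoherent sources combine by intensity addition: L_total = 10·log₁₀(Σ 10^(L_i/10)).
Σ 10^(L/10) = 10^(78.0/10) + 10^(78.9/10) + 10^(70.2/10) = 1.512e+08.
L_total = 10·log₁₀(1.512e+08) = 81.80 dB SPL.

81.8 dB SPL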